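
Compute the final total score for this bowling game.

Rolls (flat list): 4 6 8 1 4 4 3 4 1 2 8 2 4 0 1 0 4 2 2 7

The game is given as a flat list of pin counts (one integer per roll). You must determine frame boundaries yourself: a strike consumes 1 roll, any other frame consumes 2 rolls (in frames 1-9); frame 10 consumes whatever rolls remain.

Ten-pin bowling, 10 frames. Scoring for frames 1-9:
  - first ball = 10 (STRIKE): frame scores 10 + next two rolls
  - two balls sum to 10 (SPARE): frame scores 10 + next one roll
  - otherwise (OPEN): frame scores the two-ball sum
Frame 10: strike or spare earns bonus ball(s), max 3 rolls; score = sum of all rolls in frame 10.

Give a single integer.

Answer: 79

Derivation:
Frame 1: SPARE (4+6=10). 10 + next roll (8) = 18. Cumulative: 18
Frame 2: OPEN (8+1=9). Cumulative: 27
Frame 3: OPEN (4+4=8). Cumulative: 35
Frame 4: OPEN (3+4=7). Cumulative: 42
Frame 5: OPEN (1+2=3). Cumulative: 45
Frame 6: SPARE (8+2=10). 10 + next roll (4) = 14. Cumulative: 59
Frame 7: OPEN (4+0=4). Cumulative: 63
Frame 8: OPEN (1+0=1). Cumulative: 64
Frame 9: OPEN (4+2=6). Cumulative: 70
Frame 10: OPEN. Sum of all frame-10 rolls (2+7) = 9. Cumulative: 79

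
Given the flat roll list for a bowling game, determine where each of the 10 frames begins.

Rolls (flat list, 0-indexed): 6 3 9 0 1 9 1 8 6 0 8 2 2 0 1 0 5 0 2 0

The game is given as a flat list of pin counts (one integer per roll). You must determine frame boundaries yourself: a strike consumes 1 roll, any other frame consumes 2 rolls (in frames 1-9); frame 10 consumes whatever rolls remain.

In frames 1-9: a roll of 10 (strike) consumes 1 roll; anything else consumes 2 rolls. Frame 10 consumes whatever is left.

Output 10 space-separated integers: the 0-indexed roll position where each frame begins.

Answer: 0 2 4 6 8 10 12 14 16 18

Derivation:
Frame 1 starts at roll index 0: rolls=6,3 (sum=9), consumes 2 rolls
Frame 2 starts at roll index 2: rolls=9,0 (sum=9), consumes 2 rolls
Frame 3 starts at roll index 4: rolls=1,9 (sum=10), consumes 2 rolls
Frame 4 starts at roll index 6: rolls=1,8 (sum=9), consumes 2 rolls
Frame 5 starts at roll index 8: rolls=6,0 (sum=6), consumes 2 rolls
Frame 6 starts at roll index 10: rolls=8,2 (sum=10), consumes 2 rolls
Frame 7 starts at roll index 12: rolls=2,0 (sum=2), consumes 2 rolls
Frame 8 starts at roll index 14: rolls=1,0 (sum=1), consumes 2 rolls
Frame 9 starts at roll index 16: rolls=5,0 (sum=5), consumes 2 rolls
Frame 10 starts at roll index 18: 2 remaining rolls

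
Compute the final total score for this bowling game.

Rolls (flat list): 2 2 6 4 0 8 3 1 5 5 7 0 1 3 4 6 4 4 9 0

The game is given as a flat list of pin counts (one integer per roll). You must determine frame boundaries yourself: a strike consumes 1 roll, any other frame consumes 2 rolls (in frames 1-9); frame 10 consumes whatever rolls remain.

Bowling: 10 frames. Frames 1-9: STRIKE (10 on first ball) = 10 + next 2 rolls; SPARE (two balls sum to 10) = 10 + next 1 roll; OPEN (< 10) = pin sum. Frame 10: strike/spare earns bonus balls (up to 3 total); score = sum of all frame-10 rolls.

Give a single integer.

Frame 1: OPEN (2+2=4). Cumulative: 4
Frame 2: SPARE (6+4=10). 10 + next roll (0) = 10. Cumulative: 14
Frame 3: OPEN (0+8=8). Cumulative: 22
Frame 4: OPEN (3+1=4). Cumulative: 26
Frame 5: SPARE (5+5=10). 10 + next roll (7) = 17. Cumulative: 43
Frame 6: OPEN (7+0=7). Cumulative: 50
Frame 7: OPEN (1+3=4). Cumulative: 54
Frame 8: SPARE (4+6=10). 10 + next roll (4) = 14. Cumulative: 68
Frame 9: OPEN (4+4=8). Cumulative: 76
Frame 10: OPEN. Sum of all frame-10 rolls (9+0) = 9. Cumulative: 85

Answer: 85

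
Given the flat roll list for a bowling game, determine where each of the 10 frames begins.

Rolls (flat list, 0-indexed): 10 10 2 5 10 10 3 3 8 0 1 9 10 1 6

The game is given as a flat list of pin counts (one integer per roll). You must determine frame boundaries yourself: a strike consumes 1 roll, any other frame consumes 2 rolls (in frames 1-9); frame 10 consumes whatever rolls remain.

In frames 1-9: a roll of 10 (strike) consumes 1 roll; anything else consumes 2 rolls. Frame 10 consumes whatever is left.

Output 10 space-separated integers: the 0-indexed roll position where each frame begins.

Frame 1 starts at roll index 0: roll=10 (strike), consumes 1 roll
Frame 2 starts at roll index 1: roll=10 (strike), consumes 1 roll
Frame 3 starts at roll index 2: rolls=2,5 (sum=7), consumes 2 rolls
Frame 4 starts at roll index 4: roll=10 (strike), consumes 1 roll
Frame 5 starts at roll index 5: roll=10 (strike), consumes 1 roll
Frame 6 starts at roll index 6: rolls=3,3 (sum=6), consumes 2 rolls
Frame 7 starts at roll index 8: rolls=8,0 (sum=8), consumes 2 rolls
Frame 8 starts at roll index 10: rolls=1,9 (sum=10), consumes 2 rolls
Frame 9 starts at roll index 12: roll=10 (strike), consumes 1 roll
Frame 10 starts at roll index 13: 2 remaining rolls

Answer: 0 1 2 4 5 6 8 10 12 13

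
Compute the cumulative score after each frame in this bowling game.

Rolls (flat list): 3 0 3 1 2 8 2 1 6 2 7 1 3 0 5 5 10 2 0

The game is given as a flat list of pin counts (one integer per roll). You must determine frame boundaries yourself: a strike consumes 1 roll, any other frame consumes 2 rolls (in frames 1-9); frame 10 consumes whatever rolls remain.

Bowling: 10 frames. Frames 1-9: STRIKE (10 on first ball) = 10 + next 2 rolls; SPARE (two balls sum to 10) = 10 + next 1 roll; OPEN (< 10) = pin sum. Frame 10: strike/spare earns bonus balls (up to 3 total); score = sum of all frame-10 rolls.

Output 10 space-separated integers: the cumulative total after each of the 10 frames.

Frame 1: OPEN (3+0=3). Cumulative: 3
Frame 2: OPEN (3+1=4). Cumulative: 7
Frame 3: SPARE (2+8=10). 10 + next roll (2) = 12. Cumulative: 19
Frame 4: OPEN (2+1=3). Cumulative: 22
Frame 5: OPEN (6+2=8). Cumulative: 30
Frame 6: OPEN (7+1=8). Cumulative: 38
Frame 7: OPEN (3+0=3). Cumulative: 41
Frame 8: SPARE (5+5=10). 10 + next roll (10) = 20. Cumulative: 61
Frame 9: STRIKE. 10 + next two rolls (2+0) = 12. Cumulative: 73
Frame 10: OPEN. Sum of all frame-10 rolls (2+0) = 2. Cumulative: 75

Answer: 3 7 19 22 30 38 41 61 73 75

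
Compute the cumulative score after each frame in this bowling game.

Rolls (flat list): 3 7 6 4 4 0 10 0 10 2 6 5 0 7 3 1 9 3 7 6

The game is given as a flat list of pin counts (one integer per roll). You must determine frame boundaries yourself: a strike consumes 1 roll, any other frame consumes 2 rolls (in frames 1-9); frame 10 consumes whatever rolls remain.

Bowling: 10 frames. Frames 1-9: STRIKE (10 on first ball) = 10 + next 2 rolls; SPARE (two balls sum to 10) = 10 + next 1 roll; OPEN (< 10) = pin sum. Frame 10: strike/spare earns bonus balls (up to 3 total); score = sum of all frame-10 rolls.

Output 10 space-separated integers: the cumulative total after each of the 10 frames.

Frame 1: SPARE (3+7=10). 10 + next roll (6) = 16. Cumulative: 16
Frame 2: SPARE (6+4=10). 10 + next roll (4) = 14. Cumulative: 30
Frame 3: OPEN (4+0=4). Cumulative: 34
Frame 4: STRIKE. 10 + next two rolls (0+10) = 20. Cumulative: 54
Frame 5: SPARE (0+10=10). 10 + next roll (2) = 12. Cumulative: 66
Frame 6: OPEN (2+6=8). Cumulative: 74
Frame 7: OPEN (5+0=5). Cumulative: 79
Frame 8: SPARE (7+3=10). 10 + next roll (1) = 11. Cumulative: 90
Frame 9: SPARE (1+9=10). 10 + next roll (3) = 13. Cumulative: 103
Frame 10: SPARE. Sum of all frame-10 rolls (3+7+6) = 16. Cumulative: 119

Answer: 16 30 34 54 66 74 79 90 103 119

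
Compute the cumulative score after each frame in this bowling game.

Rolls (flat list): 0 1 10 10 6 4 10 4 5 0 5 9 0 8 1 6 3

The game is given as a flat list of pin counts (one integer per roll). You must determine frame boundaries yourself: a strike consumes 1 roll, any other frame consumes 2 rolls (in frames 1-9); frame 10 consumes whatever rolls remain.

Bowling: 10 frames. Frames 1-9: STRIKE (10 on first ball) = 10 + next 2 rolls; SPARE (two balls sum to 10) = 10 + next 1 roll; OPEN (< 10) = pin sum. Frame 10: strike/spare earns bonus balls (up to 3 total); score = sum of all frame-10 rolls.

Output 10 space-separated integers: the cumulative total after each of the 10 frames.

Answer: 1 27 47 67 86 95 100 109 118 127

Derivation:
Frame 1: OPEN (0+1=1). Cumulative: 1
Frame 2: STRIKE. 10 + next two rolls (10+6) = 26. Cumulative: 27
Frame 3: STRIKE. 10 + next two rolls (6+4) = 20. Cumulative: 47
Frame 4: SPARE (6+4=10). 10 + next roll (10) = 20. Cumulative: 67
Frame 5: STRIKE. 10 + next two rolls (4+5) = 19. Cumulative: 86
Frame 6: OPEN (4+5=9). Cumulative: 95
Frame 7: OPEN (0+5=5). Cumulative: 100
Frame 8: OPEN (9+0=9). Cumulative: 109
Frame 9: OPEN (8+1=9). Cumulative: 118
Frame 10: OPEN. Sum of all frame-10 rolls (6+3) = 9. Cumulative: 127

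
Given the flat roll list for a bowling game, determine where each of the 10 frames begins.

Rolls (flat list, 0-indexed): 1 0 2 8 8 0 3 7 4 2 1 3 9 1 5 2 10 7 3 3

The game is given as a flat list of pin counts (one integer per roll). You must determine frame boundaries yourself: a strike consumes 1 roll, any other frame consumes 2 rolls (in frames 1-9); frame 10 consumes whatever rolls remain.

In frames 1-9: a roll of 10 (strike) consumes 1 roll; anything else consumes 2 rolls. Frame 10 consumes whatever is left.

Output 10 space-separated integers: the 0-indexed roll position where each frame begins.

Frame 1 starts at roll index 0: rolls=1,0 (sum=1), consumes 2 rolls
Frame 2 starts at roll index 2: rolls=2,8 (sum=10), consumes 2 rolls
Frame 3 starts at roll index 4: rolls=8,0 (sum=8), consumes 2 rolls
Frame 4 starts at roll index 6: rolls=3,7 (sum=10), consumes 2 rolls
Frame 5 starts at roll index 8: rolls=4,2 (sum=6), consumes 2 rolls
Frame 6 starts at roll index 10: rolls=1,3 (sum=4), consumes 2 rolls
Frame 7 starts at roll index 12: rolls=9,1 (sum=10), consumes 2 rolls
Frame 8 starts at roll index 14: rolls=5,2 (sum=7), consumes 2 rolls
Frame 9 starts at roll index 16: roll=10 (strike), consumes 1 roll
Frame 10 starts at roll index 17: 3 remaining rolls

Answer: 0 2 4 6 8 10 12 14 16 17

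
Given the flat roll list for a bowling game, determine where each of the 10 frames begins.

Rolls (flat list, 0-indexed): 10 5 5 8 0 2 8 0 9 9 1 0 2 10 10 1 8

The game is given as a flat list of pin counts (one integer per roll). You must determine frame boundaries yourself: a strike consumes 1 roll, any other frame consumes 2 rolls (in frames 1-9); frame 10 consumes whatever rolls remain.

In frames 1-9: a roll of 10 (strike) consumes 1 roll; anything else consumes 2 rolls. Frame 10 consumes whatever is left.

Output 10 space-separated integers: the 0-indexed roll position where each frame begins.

Frame 1 starts at roll index 0: roll=10 (strike), consumes 1 roll
Frame 2 starts at roll index 1: rolls=5,5 (sum=10), consumes 2 rolls
Frame 3 starts at roll index 3: rolls=8,0 (sum=8), consumes 2 rolls
Frame 4 starts at roll index 5: rolls=2,8 (sum=10), consumes 2 rolls
Frame 5 starts at roll index 7: rolls=0,9 (sum=9), consumes 2 rolls
Frame 6 starts at roll index 9: rolls=9,1 (sum=10), consumes 2 rolls
Frame 7 starts at roll index 11: rolls=0,2 (sum=2), consumes 2 rolls
Frame 8 starts at roll index 13: roll=10 (strike), consumes 1 roll
Frame 9 starts at roll index 14: roll=10 (strike), consumes 1 roll
Frame 10 starts at roll index 15: 2 remaining rolls

Answer: 0 1 3 5 7 9 11 13 14 15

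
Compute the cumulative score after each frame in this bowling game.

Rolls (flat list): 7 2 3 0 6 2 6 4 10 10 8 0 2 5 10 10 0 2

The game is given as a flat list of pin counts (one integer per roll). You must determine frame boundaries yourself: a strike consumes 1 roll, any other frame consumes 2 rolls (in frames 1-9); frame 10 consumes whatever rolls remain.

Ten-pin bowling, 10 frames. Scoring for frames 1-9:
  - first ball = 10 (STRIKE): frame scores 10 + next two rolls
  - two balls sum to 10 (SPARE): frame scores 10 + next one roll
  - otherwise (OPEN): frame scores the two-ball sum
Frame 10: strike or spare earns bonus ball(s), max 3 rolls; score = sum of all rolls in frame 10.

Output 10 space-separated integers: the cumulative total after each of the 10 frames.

Answer: 9 12 20 40 68 86 94 101 121 133

Derivation:
Frame 1: OPEN (7+2=9). Cumulative: 9
Frame 2: OPEN (3+0=3). Cumulative: 12
Frame 3: OPEN (6+2=8). Cumulative: 20
Frame 4: SPARE (6+4=10). 10 + next roll (10) = 20. Cumulative: 40
Frame 5: STRIKE. 10 + next two rolls (10+8) = 28. Cumulative: 68
Frame 6: STRIKE. 10 + next two rolls (8+0) = 18. Cumulative: 86
Frame 7: OPEN (8+0=8). Cumulative: 94
Frame 8: OPEN (2+5=7). Cumulative: 101
Frame 9: STRIKE. 10 + next two rolls (10+0) = 20. Cumulative: 121
Frame 10: STRIKE. Sum of all frame-10 rolls (10+0+2) = 12. Cumulative: 133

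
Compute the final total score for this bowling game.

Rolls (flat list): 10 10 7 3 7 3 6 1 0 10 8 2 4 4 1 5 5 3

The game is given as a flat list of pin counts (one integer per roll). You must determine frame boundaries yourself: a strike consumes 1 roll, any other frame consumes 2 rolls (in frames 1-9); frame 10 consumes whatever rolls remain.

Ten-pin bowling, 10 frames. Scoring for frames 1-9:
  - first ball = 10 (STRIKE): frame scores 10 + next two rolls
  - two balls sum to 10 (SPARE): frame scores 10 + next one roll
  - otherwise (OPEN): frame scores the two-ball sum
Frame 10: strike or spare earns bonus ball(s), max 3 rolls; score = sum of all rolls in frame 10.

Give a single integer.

Answer: 141

Derivation:
Frame 1: STRIKE. 10 + next two rolls (10+7) = 27. Cumulative: 27
Frame 2: STRIKE. 10 + next two rolls (7+3) = 20. Cumulative: 47
Frame 3: SPARE (7+3=10). 10 + next roll (7) = 17. Cumulative: 64
Frame 4: SPARE (7+3=10). 10 + next roll (6) = 16. Cumulative: 80
Frame 5: OPEN (6+1=7). Cumulative: 87
Frame 6: SPARE (0+10=10). 10 + next roll (8) = 18. Cumulative: 105
Frame 7: SPARE (8+2=10). 10 + next roll (4) = 14. Cumulative: 119
Frame 8: OPEN (4+4=8). Cumulative: 127
Frame 9: OPEN (1+5=6). Cumulative: 133
Frame 10: OPEN. Sum of all frame-10 rolls (5+3) = 8. Cumulative: 141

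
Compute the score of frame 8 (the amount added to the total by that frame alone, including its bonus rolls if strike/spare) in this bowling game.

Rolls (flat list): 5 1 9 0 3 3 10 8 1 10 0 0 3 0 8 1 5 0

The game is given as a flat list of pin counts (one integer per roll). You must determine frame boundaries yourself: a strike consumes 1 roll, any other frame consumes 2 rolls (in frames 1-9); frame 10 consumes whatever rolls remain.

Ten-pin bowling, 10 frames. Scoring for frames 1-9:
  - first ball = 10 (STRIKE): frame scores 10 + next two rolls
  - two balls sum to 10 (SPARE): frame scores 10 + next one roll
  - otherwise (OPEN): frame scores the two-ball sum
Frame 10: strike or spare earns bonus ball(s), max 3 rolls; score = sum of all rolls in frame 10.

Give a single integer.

Answer: 3

Derivation:
Frame 1: OPEN (5+1=6). Cumulative: 6
Frame 2: OPEN (9+0=9). Cumulative: 15
Frame 3: OPEN (3+3=6). Cumulative: 21
Frame 4: STRIKE. 10 + next two rolls (8+1) = 19. Cumulative: 40
Frame 5: OPEN (8+1=9). Cumulative: 49
Frame 6: STRIKE. 10 + next two rolls (0+0) = 10. Cumulative: 59
Frame 7: OPEN (0+0=0). Cumulative: 59
Frame 8: OPEN (3+0=3). Cumulative: 62
Frame 9: OPEN (8+1=9). Cumulative: 71
Frame 10: OPEN. Sum of all frame-10 rolls (5+0) = 5. Cumulative: 76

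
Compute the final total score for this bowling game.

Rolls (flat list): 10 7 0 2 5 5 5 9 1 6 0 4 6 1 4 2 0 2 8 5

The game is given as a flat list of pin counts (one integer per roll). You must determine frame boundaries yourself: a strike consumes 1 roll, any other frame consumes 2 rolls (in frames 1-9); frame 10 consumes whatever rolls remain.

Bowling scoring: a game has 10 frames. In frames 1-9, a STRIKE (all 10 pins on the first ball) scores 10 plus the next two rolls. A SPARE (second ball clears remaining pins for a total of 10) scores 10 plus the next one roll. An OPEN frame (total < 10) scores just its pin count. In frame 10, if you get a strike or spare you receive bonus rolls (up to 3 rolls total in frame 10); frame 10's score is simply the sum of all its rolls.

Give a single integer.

Frame 1: STRIKE. 10 + next two rolls (7+0) = 17. Cumulative: 17
Frame 2: OPEN (7+0=7). Cumulative: 24
Frame 3: OPEN (2+5=7). Cumulative: 31
Frame 4: SPARE (5+5=10). 10 + next roll (9) = 19. Cumulative: 50
Frame 5: SPARE (9+1=10). 10 + next roll (6) = 16. Cumulative: 66
Frame 6: OPEN (6+0=6). Cumulative: 72
Frame 7: SPARE (4+6=10). 10 + next roll (1) = 11. Cumulative: 83
Frame 8: OPEN (1+4=5). Cumulative: 88
Frame 9: OPEN (2+0=2). Cumulative: 90
Frame 10: SPARE. Sum of all frame-10 rolls (2+8+5) = 15. Cumulative: 105

Answer: 105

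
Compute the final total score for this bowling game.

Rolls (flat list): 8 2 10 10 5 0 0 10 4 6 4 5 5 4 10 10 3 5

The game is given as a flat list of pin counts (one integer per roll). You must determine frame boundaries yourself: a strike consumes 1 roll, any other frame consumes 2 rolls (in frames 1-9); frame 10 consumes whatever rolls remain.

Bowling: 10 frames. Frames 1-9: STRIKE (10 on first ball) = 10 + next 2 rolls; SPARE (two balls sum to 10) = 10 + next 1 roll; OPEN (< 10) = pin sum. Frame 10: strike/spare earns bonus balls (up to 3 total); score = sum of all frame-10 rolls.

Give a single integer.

Frame 1: SPARE (8+2=10). 10 + next roll (10) = 20. Cumulative: 20
Frame 2: STRIKE. 10 + next two rolls (10+5) = 25. Cumulative: 45
Frame 3: STRIKE. 10 + next two rolls (5+0) = 15. Cumulative: 60
Frame 4: OPEN (5+0=5). Cumulative: 65
Frame 5: SPARE (0+10=10). 10 + next roll (4) = 14. Cumulative: 79
Frame 6: SPARE (4+6=10). 10 + next roll (4) = 14. Cumulative: 93
Frame 7: OPEN (4+5=9). Cumulative: 102
Frame 8: OPEN (5+4=9). Cumulative: 111
Frame 9: STRIKE. 10 + next two rolls (10+3) = 23. Cumulative: 134
Frame 10: STRIKE. Sum of all frame-10 rolls (10+3+5) = 18. Cumulative: 152

Answer: 152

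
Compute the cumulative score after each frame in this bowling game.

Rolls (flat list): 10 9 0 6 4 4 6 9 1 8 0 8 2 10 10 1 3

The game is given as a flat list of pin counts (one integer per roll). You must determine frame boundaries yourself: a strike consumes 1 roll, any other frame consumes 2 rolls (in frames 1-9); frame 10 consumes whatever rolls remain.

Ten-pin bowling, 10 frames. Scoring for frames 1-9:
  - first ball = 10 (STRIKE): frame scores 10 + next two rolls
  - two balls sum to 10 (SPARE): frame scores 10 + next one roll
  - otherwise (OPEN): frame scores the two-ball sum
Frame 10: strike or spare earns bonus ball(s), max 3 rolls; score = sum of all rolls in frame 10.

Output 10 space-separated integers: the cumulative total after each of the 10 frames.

Frame 1: STRIKE. 10 + next two rolls (9+0) = 19. Cumulative: 19
Frame 2: OPEN (9+0=9). Cumulative: 28
Frame 3: SPARE (6+4=10). 10 + next roll (4) = 14. Cumulative: 42
Frame 4: SPARE (4+6=10). 10 + next roll (9) = 19. Cumulative: 61
Frame 5: SPARE (9+1=10). 10 + next roll (8) = 18. Cumulative: 79
Frame 6: OPEN (8+0=8). Cumulative: 87
Frame 7: SPARE (8+2=10). 10 + next roll (10) = 20. Cumulative: 107
Frame 8: STRIKE. 10 + next two rolls (10+1) = 21. Cumulative: 128
Frame 9: STRIKE. 10 + next two rolls (1+3) = 14. Cumulative: 142
Frame 10: OPEN. Sum of all frame-10 rolls (1+3) = 4. Cumulative: 146

Answer: 19 28 42 61 79 87 107 128 142 146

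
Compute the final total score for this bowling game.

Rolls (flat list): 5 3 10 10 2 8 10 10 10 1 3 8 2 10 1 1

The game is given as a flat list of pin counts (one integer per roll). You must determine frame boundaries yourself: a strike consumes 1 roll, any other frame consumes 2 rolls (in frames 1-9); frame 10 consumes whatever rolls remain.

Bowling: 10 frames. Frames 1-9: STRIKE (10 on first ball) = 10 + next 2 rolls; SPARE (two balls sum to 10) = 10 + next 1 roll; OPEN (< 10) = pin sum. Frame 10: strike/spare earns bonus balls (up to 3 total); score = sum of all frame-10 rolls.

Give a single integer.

Answer: 171

Derivation:
Frame 1: OPEN (5+3=8). Cumulative: 8
Frame 2: STRIKE. 10 + next two rolls (10+2) = 22. Cumulative: 30
Frame 3: STRIKE. 10 + next two rolls (2+8) = 20. Cumulative: 50
Frame 4: SPARE (2+8=10). 10 + next roll (10) = 20. Cumulative: 70
Frame 5: STRIKE. 10 + next two rolls (10+10) = 30. Cumulative: 100
Frame 6: STRIKE. 10 + next two rolls (10+1) = 21. Cumulative: 121
Frame 7: STRIKE. 10 + next two rolls (1+3) = 14. Cumulative: 135
Frame 8: OPEN (1+3=4). Cumulative: 139
Frame 9: SPARE (8+2=10). 10 + next roll (10) = 20. Cumulative: 159
Frame 10: STRIKE. Sum of all frame-10 rolls (10+1+1) = 12. Cumulative: 171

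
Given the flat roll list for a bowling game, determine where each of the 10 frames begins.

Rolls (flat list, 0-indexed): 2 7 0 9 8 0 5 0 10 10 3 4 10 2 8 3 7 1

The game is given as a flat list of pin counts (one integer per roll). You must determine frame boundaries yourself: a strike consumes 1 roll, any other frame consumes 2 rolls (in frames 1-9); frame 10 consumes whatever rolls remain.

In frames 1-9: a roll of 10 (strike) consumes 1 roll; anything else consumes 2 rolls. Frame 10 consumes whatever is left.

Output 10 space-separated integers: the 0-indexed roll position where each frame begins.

Answer: 0 2 4 6 8 9 10 12 13 15

Derivation:
Frame 1 starts at roll index 0: rolls=2,7 (sum=9), consumes 2 rolls
Frame 2 starts at roll index 2: rolls=0,9 (sum=9), consumes 2 rolls
Frame 3 starts at roll index 4: rolls=8,0 (sum=8), consumes 2 rolls
Frame 4 starts at roll index 6: rolls=5,0 (sum=5), consumes 2 rolls
Frame 5 starts at roll index 8: roll=10 (strike), consumes 1 roll
Frame 6 starts at roll index 9: roll=10 (strike), consumes 1 roll
Frame 7 starts at roll index 10: rolls=3,4 (sum=7), consumes 2 rolls
Frame 8 starts at roll index 12: roll=10 (strike), consumes 1 roll
Frame 9 starts at roll index 13: rolls=2,8 (sum=10), consumes 2 rolls
Frame 10 starts at roll index 15: 3 remaining rolls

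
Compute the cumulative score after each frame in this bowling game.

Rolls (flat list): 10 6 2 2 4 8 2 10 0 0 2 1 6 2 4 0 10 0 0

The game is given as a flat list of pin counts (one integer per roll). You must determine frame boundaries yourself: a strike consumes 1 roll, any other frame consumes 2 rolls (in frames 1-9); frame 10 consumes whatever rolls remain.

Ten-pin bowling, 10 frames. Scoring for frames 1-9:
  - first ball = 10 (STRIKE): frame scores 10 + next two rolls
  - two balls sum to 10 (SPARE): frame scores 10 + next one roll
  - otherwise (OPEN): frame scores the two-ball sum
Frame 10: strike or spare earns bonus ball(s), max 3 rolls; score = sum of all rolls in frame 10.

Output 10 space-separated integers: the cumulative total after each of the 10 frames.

Frame 1: STRIKE. 10 + next two rolls (6+2) = 18. Cumulative: 18
Frame 2: OPEN (6+2=8). Cumulative: 26
Frame 3: OPEN (2+4=6). Cumulative: 32
Frame 4: SPARE (8+2=10). 10 + next roll (10) = 20. Cumulative: 52
Frame 5: STRIKE. 10 + next two rolls (0+0) = 10. Cumulative: 62
Frame 6: OPEN (0+0=0). Cumulative: 62
Frame 7: OPEN (2+1=3). Cumulative: 65
Frame 8: OPEN (6+2=8). Cumulative: 73
Frame 9: OPEN (4+0=4). Cumulative: 77
Frame 10: STRIKE. Sum of all frame-10 rolls (10+0+0) = 10. Cumulative: 87

Answer: 18 26 32 52 62 62 65 73 77 87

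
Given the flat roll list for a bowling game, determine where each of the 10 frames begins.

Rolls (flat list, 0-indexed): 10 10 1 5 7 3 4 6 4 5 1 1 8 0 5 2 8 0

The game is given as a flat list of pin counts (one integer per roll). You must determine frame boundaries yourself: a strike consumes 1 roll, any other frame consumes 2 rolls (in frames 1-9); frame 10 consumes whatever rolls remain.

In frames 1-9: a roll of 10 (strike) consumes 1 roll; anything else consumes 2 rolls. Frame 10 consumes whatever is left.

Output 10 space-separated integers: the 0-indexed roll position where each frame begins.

Answer: 0 1 2 4 6 8 10 12 14 16

Derivation:
Frame 1 starts at roll index 0: roll=10 (strike), consumes 1 roll
Frame 2 starts at roll index 1: roll=10 (strike), consumes 1 roll
Frame 3 starts at roll index 2: rolls=1,5 (sum=6), consumes 2 rolls
Frame 4 starts at roll index 4: rolls=7,3 (sum=10), consumes 2 rolls
Frame 5 starts at roll index 6: rolls=4,6 (sum=10), consumes 2 rolls
Frame 6 starts at roll index 8: rolls=4,5 (sum=9), consumes 2 rolls
Frame 7 starts at roll index 10: rolls=1,1 (sum=2), consumes 2 rolls
Frame 8 starts at roll index 12: rolls=8,0 (sum=8), consumes 2 rolls
Frame 9 starts at roll index 14: rolls=5,2 (sum=7), consumes 2 rolls
Frame 10 starts at roll index 16: 2 remaining rolls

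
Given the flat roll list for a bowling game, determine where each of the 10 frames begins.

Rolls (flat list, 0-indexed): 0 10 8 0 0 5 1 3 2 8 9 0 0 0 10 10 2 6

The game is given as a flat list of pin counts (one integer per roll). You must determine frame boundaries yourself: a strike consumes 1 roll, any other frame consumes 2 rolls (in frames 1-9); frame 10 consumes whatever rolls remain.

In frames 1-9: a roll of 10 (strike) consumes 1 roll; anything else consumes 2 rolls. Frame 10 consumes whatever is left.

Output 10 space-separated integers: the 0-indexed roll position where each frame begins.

Frame 1 starts at roll index 0: rolls=0,10 (sum=10), consumes 2 rolls
Frame 2 starts at roll index 2: rolls=8,0 (sum=8), consumes 2 rolls
Frame 3 starts at roll index 4: rolls=0,5 (sum=5), consumes 2 rolls
Frame 4 starts at roll index 6: rolls=1,3 (sum=4), consumes 2 rolls
Frame 5 starts at roll index 8: rolls=2,8 (sum=10), consumes 2 rolls
Frame 6 starts at roll index 10: rolls=9,0 (sum=9), consumes 2 rolls
Frame 7 starts at roll index 12: rolls=0,0 (sum=0), consumes 2 rolls
Frame 8 starts at roll index 14: roll=10 (strike), consumes 1 roll
Frame 9 starts at roll index 15: roll=10 (strike), consumes 1 roll
Frame 10 starts at roll index 16: 2 remaining rolls

Answer: 0 2 4 6 8 10 12 14 15 16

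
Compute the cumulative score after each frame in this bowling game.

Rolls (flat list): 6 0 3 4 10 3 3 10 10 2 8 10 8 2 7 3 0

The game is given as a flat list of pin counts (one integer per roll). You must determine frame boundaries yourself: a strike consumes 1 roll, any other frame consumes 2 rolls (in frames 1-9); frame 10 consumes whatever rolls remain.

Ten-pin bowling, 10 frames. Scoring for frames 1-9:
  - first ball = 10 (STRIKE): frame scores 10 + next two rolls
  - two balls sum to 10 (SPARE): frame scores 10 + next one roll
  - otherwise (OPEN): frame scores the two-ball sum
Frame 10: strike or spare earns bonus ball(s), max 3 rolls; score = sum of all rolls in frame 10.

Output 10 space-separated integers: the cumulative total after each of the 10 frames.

Answer: 6 13 29 35 57 77 97 117 134 144

Derivation:
Frame 1: OPEN (6+0=6). Cumulative: 6
Frame 2: OPEN (3+4=7). Cumulative: 13
Frame 3: STRIKE. 10 + next two rolls (3+3) = 16. Cumulative: 29
Frame 4: OPEN (3+3=6). Cumulative: 35
Frame 5: STRIKE. 10 + next two rolls (10+2) = 22. Cumulative: 57
Frame 6: STRIKE. 10 + next two rolls (2+8) = 20. Cumulative: 77
Frame 7: SPARE (2+8=10). 10 + next roll (10) = 20. Cumulative: 97
Frame 8: STRIKE. 10 + next two rolls (8+2) = 20. Cumulative: 117
Frame 9: SPARE (8+2=10). 10 + next roll (7) = 17. Cumulative: 134
Frame 10: SPARE. Sum of all frame-10 rolls (7+3+0) = 10. Cumulative: 144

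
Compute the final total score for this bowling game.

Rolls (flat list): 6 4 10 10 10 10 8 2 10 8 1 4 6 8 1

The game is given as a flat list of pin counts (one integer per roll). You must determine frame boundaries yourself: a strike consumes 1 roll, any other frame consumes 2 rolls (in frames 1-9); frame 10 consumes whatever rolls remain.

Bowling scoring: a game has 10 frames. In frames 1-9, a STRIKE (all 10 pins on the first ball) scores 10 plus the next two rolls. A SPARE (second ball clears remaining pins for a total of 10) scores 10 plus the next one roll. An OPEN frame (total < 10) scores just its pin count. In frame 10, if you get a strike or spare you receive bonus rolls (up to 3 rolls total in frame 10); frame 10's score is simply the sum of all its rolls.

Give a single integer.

Frame 1: SPARE (6+4=10). 10 + next roll (10) = 20. Cumulative: 20
Frame 2: STRIKE. 10 + next two rolls (10+10) = 30. Cumulative: 50
Frame 3: STRIKE. 10 + next two rolls (10+10) = 30. Cumulative: 80
Frame 4: STRIKE. 10 + next two rolls (10+8) = 28. Cumulative: 108
Frame 5: STRIKE. 10 + next two rolls (8+2) = 20. Cumulative: 128
Frame 6: SPARE (8+2=10). 10 + next roll (10) = 20. Cumulative: 148
Frame 7: STRIKE. 10 + next two rolls (8+1) = 19. Cumulative: 167
Frame 8: OPEN (8+1=9). Cumulative: 176
Frame 9: SPARE (4+6=10). 10 + next roll (8) = 18. Cumulative: 194
Frame 10: OPEN. Sum of all frame-10 rolls (8+1) = 9. Cumulative: 203

Answer: 203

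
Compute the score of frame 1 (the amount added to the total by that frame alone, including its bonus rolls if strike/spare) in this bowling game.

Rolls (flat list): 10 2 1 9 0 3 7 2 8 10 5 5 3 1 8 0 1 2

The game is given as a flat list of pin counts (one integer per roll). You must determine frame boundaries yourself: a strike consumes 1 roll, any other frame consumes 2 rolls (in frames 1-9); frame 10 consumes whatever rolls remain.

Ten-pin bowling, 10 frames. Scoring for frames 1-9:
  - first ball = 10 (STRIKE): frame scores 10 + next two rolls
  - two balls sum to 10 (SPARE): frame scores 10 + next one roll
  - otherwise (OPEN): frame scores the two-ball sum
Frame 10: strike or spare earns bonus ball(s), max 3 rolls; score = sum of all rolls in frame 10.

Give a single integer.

Frame 1: STRIKE. 10 + next two rolls (2+1) = 13. Cumulative: 13
Frame 2: OPEN (2+1=3). Cumulative: 16
Frame 3: OPEN (9+0=9). Cumulative: 25

Answer: 13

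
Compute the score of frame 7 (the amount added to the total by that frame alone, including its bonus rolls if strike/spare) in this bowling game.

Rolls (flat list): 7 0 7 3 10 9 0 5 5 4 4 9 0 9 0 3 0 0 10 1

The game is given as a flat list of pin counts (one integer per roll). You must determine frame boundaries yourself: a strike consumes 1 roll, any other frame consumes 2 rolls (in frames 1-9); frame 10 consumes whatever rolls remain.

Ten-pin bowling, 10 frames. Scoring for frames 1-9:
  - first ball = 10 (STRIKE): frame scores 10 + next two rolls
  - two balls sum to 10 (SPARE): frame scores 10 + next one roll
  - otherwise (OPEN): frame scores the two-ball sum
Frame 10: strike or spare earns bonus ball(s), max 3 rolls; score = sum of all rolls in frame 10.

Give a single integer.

Answer: 9

Derivation:
Frame 1: OPEN (7+0=7). Cumulative: 7
Frame 2: SPARE (7+3=10). 10 + next roll (10) = 20. Cumulative: 27
Frame 3: STRIKE. 10 + next two rolls (9+0) = 19. Cumulative: 46
Frame 4: OPEN (9+0=9). Cumulative: 55
Frame 5: SPARE (5+5=10). 10 + next roll (4) = 14. Cumulative: 69
Frame 6: OPEN (4+4=8). Cumulative: 77
Frame 7: OPEN (9+0=9). Cumulative: 86
Frame 8: OPEN (9+0=9). Cumulative: 95
Frame 9: OPEN (3+0=3). Cumulative: 98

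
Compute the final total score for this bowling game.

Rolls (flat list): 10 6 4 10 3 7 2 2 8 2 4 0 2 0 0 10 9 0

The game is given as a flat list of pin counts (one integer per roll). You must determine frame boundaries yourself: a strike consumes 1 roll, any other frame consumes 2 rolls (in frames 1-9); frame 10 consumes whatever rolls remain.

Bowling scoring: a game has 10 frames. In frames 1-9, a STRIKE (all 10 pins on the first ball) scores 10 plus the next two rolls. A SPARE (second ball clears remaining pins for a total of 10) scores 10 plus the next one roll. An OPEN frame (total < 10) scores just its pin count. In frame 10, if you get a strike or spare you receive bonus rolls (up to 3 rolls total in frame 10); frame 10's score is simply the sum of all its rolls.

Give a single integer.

Answer: 124

Derivation:
Frame 1: STRIKE. 10 + next two rolls (6+4) = 20. Cumulative: 20
Frame 2: SPARE (6+4=10). 10 + next roll (10) = 20. Cumulative: 40
Frame 3: STRIKE. 10 + next two rolls (3+7) = 20. Cumulative: 60
Frame 4: SPARE (3+7=10). 10 + next roll (2) = 12. Cumulative: 72
Frame 5: OPEN (2+2=4). Cumulative: 76
Frame 6: SPARE (8+2=10). 10 + next roll (4) = 14. Cumulative: 90
Frame 7: OPEN (4+0=4). Cumulative: 94
Frame 8: OPEN (2+0=2). Cumulative: 96
Frame 9: SPARE (0+10=10). 10 + next roll (9) = 19. Cumulative: 115
Frame 10: OPEN. Sum of all frame-10 rolls (9+0) = 9. Cumulative: 124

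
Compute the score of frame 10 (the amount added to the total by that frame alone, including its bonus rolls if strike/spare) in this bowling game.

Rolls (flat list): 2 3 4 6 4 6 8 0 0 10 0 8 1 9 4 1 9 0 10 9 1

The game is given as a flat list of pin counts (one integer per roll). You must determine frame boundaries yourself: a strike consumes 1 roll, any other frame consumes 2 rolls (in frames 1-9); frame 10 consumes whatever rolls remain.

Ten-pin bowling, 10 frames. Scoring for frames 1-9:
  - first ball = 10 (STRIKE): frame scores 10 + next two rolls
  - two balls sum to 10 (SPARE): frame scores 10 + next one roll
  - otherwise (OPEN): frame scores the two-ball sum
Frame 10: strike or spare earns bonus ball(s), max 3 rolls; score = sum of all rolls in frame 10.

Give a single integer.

Answer: 20

Derivation:
Frame 1: OPEN (2+3=5). Cumulative: 5
Frame 2: SPARE (4+6=10). 10 + next roll (4) = 14. Cumulative: 19
Frame 3: SPARE (4+6=10). 10 + next roll (8) = 18. Cumulative: 37
Frame 4: OPEN (8+0=8). Cumulative: 45
Frame 5: SPARE (0+10=10). 10 + next roll (0) = 10. Cumulative: 55
Frame 6: OPEN (0+8=8). Cumulative: 63
Frame 7: SPARE (1+9=10). 10 + next roll (4) = 14. Cumulative: 77
Frame 8: OPEN (4+1=5). Cumulative: 82
Frame 9: OPEN (9+0=9). Cumulative: 91
Frame 10: STRIKE. Sum of all frame-10 rolls (10+9+1) = 20. Cumulative: 111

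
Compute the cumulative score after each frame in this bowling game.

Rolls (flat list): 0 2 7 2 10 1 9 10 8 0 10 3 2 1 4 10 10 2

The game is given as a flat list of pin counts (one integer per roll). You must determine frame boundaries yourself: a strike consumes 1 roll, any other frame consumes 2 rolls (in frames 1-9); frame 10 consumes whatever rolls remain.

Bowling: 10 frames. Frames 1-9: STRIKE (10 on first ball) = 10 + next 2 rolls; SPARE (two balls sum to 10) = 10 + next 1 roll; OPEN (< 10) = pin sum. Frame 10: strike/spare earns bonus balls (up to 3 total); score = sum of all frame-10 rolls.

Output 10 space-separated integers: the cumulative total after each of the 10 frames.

Answer: 2 11 31 51 69 77 92 97 102 124

Derivation:
Frame 1: OPEN (0+2=2). Cumulative: 2
Frame 2: OPEN (7+2=9). Cumulative: 11
Frame 3: STRIKE. 10 + next two rolls (1+9) = 20. Cumulative: 31
Frame 4: SPARE (1+9=10). 10 + next roll (10) = 20. Cumulative: 51
Frame 5: STRIKE. 10 + next two rolls (8+0) = 18. Cumulative: 69
Frame 6: OPEN (8+0=8). Cumulative: 77
Frame 7: STRIKE. 10 + next two rolls (3+2) = 15. Cumulative: 92
Frame 8: OPEN (3+2=5). Cumulative: 97
Frame 9: OPEN (1+4=5). Cumulative: 102
Frame 10: STRIKE. Sum of all frame-10 rolls (10+10+2) = 22. Cumulative: 124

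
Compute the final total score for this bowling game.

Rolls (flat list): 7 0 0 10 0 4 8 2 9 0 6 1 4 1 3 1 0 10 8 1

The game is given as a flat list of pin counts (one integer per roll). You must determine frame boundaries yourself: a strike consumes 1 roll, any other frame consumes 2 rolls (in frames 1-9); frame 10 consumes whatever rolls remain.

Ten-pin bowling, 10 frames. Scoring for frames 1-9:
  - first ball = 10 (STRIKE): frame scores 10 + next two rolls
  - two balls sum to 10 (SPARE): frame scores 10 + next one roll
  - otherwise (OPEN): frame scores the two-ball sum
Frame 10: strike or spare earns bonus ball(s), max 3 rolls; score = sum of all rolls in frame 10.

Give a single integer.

Answer: 92

Derivation:
Frame 1: OPEN (7+0=7). Cumulative: 7
Frame 2: SPARE (0+10=10). 10 + next roll (0) = 10. Cumulative: 17
Frame 3: OPEN (0+4=4). Cumulative: 21
Frame 4: SPARE (8+2=10). 10 + next roll (9) = 19. Cumulative: 40
Frame 5: OPEN (9+0=9). Cumulative: 49
Frame 6: OPEN (6+1=7). Cumulative: 56
Frame 7: OPEN (4+1=5). Cumulative: 61
Frame 8: OPEN (3+1=4). Cumulative: 65
Frame 9: SPARE (0+10=10). 10 + next roll (8) = 18. Cumulative: 83
Frame 10: OPEN. Sum of all frame-10 rolls (8+1) = 9. Cumulative: 92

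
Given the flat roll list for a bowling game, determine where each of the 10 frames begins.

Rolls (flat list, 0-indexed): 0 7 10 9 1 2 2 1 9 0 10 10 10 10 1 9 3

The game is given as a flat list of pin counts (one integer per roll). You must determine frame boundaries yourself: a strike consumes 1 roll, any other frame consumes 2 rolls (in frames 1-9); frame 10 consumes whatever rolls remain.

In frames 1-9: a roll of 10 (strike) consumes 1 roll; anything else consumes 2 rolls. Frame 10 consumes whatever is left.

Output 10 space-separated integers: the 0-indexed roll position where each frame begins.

Frame 1 starts at roll index 0: rolls=0,7 (sum=7), consumes 2 rolls
Frame 2 starts at roll index 2: roll=10 (strike), consumes 1 roll
Frame 3 starts at roll index 3: rolls=9,1 (sum=10), consumes 2 rolls
Frame 4 starts at roll index 5: rolls=2,2 (sum=4), consumes 2 rolls
Frame 5 starts at roll index 7: rolls=1,9 (sum=10), consumes 2 rolls
Frame 6 starts at roll index 9: rolls=0,10 (sum=10), consumes 2 rolls
Frame 7 starts at roll index 11: roll=10 (strike), consumes 1 roll
Frame 8 starts at roll index 12: roll=10 (strike), consumes 1 roll
Frame 9 starts at roll index 13: roll=10 (strike), consumes 1 roll
Frame 10 starts at roll index 14: 3 remaining rolls

Answer: 0 2 3 5 7 9 11 12 13 14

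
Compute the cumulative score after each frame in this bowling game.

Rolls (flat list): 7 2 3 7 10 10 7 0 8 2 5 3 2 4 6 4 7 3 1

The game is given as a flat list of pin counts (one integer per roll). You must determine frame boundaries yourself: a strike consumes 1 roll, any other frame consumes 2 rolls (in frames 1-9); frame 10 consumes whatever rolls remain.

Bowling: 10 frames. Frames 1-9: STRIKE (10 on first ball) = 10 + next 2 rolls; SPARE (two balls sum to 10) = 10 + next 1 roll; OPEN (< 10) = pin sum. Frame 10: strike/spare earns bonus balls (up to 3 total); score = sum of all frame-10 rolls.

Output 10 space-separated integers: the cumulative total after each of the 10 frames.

Frame 1: OPEN (7+2=9). Cumulative: 9
Frame 2: SPARE (3+7=10). 10 + next roll (10) = 20. Cumulative: 29
Frame 3: STRIKE. 10 + next two rolls (10+7) = 27. Cumulative: 56
Frame 4: STRIKE. 10 + next two rolls (7+0) = 17. Cumulative: 73
Frame 5: OPEN (7+0=7). Cumulative: 80
Frame 6: SPARE (8+2=10). 10 + next roll (5) = 15. Cumulative: 95
Frame 7: OPEN (5+3=8). Cumulative: 103
Frame 8: OPEN (2+4=6). Cumulative: 109
Frame 9: SPARE (6+4=10). 10 + next roll (7) = 17. Cumulative: 126
Frame 10: SPARE. Sum of all frame-10 rolls (7+3+1) = 11. Cumulative: 137

Answer: 9 29 56 73 80 95 103 109 126 137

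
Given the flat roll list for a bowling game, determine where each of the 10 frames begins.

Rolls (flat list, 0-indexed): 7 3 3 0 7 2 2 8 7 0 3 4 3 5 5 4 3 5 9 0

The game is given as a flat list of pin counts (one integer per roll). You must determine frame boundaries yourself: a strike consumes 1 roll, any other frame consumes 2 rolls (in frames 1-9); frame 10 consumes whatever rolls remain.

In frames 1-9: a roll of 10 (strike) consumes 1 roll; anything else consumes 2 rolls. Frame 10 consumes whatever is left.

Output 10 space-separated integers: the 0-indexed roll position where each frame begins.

Answer: 0 2 4 6 8 10 12 14 16 18

Derivation:
Frame 1 starts at roll index 0: rolls=7,3 (sum=10), consumes 2 rolls
Frame 2 starts at roll index 2: rolls=3,0 (sum=3), consumes 2 rolls
Frame 3 starts at roll index 4: rolls=7,2 (sum=9), consumes 2 rolls
Frame 4 starts at roll index 6: rolls=2,8 (sum=10), consumes 2 rolls
Frame 5 starts at roll index 8: rolls=7,0 (sum=7), consumes 2 rolls
Frame 6 starts at roll index 10: rolls=3,4 (sum=7), consumes 2 rolls
Frame 7 starts at roll index 12: rolls=3,5 (sum=8), consumes 2 rolls
Frame 8 starts at roll index 14: rolls=5,4 (sum=9), consumes 2 rolls
Frame 9 starts at roll index 16: rolls=3,5 (sum=8), consumes 2 rolls
Frame 10 starts at roll index 18: 2 remaining rolls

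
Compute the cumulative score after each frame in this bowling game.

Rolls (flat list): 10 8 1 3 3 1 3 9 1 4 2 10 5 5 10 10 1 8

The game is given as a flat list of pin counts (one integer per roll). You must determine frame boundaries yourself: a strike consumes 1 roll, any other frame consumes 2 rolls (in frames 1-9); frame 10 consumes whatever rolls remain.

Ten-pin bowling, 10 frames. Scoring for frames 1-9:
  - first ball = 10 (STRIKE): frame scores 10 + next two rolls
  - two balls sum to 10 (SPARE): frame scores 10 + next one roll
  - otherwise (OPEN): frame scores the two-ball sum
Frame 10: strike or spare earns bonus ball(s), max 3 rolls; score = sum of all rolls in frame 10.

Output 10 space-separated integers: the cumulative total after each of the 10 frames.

Answer: 19 28 34 38 52 58 78 98 119 138

Derivation:
Frame 1: STRIKE. 10 + next two rolls (8+1) = 19. Cumulative: 19
Frame 2: OPEN (8+1=9). Cumulative: 28
Frame 3: OPEN (3+3=6). Cumulative: 34
Frame 4: OPEN (1+3=4). Cumulative: 38
Frame 5: SPARE (9+1=10). 10 + next roll (4) = 14. Cumulative: 52
Frame 6: OPEN (4+2=6). Cumulative: 58
Frame 7: STRIKE. 10 + next two rolls (5+5) = 20. Cumulative: 78
Frame 8: SPARE (5+5=10). 10 + next roll (10) = 20. Cumulative: 98
Frame 9: STRIKE. 10 + next two rolls (10+1) = 21. Cumulative: 119
Frame 10: STRIKE. Sum of all frame-10 rolls (10+1+8) = 19. Cumulative: 138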